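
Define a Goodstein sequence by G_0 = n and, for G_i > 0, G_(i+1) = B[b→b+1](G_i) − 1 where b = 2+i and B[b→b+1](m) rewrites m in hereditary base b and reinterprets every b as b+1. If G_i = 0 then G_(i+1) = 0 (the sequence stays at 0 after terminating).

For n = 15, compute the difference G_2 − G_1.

G_0=15  [base 2] 2^(2 + 1) + 2^2 + 2 + 1  →[2↦3]→  3^(3 + 1) + 3^3 + 3 + 1 = 112  −1 ⇒ G_1=111
G_1=111  [base 3] 3^(3 + 1) + 3^3 + 3  →[3↦4]→  4^(4 + 1) + 4^4 + 4 = 1284  −1 ⇒ G_2=1283

1172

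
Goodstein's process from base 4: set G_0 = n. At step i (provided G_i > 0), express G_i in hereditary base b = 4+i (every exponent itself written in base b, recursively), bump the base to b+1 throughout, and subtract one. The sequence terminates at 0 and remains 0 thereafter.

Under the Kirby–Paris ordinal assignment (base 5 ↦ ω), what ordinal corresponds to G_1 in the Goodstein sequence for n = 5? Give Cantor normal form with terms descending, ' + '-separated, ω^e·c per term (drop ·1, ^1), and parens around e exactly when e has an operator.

ω

5 —HB4→ 4 + 1 —bump→ 5 + 1 = 6 —(−1)→ 5
5 —HB5→ 5 —bump→ 6 = 6 —(−1)→ 5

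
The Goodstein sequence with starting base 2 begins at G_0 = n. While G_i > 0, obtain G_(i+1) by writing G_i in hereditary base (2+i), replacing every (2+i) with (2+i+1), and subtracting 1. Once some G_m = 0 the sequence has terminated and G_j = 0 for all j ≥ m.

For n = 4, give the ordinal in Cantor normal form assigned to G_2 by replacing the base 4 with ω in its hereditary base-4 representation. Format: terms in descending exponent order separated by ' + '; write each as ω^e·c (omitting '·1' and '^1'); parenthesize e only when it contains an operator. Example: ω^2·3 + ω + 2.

[0] 4 ≡ 2^2 (base 2). Lift 3: 27. −1: 26.
[1] 26 ≡ 2·3^2 + 2·3 + 2 (base 3). Lift 4: 42. −1: 41.

ω^2·2 + ω·2 + 1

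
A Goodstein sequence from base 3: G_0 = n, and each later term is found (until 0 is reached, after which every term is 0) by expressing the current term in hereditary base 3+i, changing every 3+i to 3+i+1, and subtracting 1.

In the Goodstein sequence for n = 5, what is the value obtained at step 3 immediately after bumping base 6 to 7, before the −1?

step 0: 5 = 3 + 2; sub 4 for 3: 4 + 2; = 6; G_1 = 6−1 = 5
step 1: 5 = 4 + 1; sub 5 for 4: 5 + 1; = 6; G_2 = 6−1 = 5
step 2: 5 = 5; sub 6 for 5: 6; = 6; G_3 = 6−1 = 5
step 3: 5 = 5; sub 7 for 6: 5; = 5; G_4 = 5−1 = 4

5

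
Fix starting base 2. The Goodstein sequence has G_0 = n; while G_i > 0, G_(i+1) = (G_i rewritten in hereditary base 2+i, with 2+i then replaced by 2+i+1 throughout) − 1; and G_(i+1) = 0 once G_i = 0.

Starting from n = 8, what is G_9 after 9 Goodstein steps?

570623341475

8 —HB2→ 2^(2 + 1) —bump→ 3^(3 + 1) = 81 —(−1)→ 80
80 —HB3→ 2·3^3 + 2·3^2 + 2·3 + 2 —bump→ 2·4^4 + 2·4^2 + 2·4 + 2 = 554 —(−1)→ 553
553 —HB4→ 2·4^4 + 2·4^2 + 2·4 + 1 —bump→ 2·5^5 + 2·5^2 + 2·5 + 1 = 6311 —(−1)→ 6310
6310 —HB5→ 2·5^5 + 2·5^2 + 2·5 —bump→ 2·6^6 + 2·6^2 + 2·6 = 93396 —(−1)→ 93395
93395 —HB6→ 2·6^6 + 2·6^2 + 6 + 5 —bump→ 2·7^7 + 2·7^2 + 7 + 5 = 1647196 —(−1)→ 1647195
1647195 —HB7→ 2·7^7 + 2·7^2 + 7 + 4 —bump→ 2·8^8 + 2·8^2 + 8 + 4 = 33554572 —(−1)→ 33554571
33554571 —HB8→ 2·8^8 + 2·8^2 + 8 + 3 —bump→ 2·9^9 + 2·9^2 + 9 + 3 = 774841152 —(−1)→ 774841151
774841151 —HB9→ 2·9^9 + 2·9^2 + 9 + 2 —bump→ 2·10^10 + 2·10^2 + 10 + 2 = 20000000212 —(−1)→ 20000000211
20000000211 —HB10→ 2·10^10 + 2·10^2 + 10 + 1 —bump→ 2·11^11 + 2·11^2 + 11 + 1 = 570623341476 —(−1)→ 570623341475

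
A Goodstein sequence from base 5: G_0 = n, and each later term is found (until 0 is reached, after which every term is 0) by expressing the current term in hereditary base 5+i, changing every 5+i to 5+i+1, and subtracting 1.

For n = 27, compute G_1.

37

(0) 27|_5 = 5^2 + 2 ↦ 6^2 + 2|_6 = 38 ⇒ 37
(1) 37|_6 = 6^2 + 1 ↦ 7^2 + 1|_7 = 50 ⇒ 49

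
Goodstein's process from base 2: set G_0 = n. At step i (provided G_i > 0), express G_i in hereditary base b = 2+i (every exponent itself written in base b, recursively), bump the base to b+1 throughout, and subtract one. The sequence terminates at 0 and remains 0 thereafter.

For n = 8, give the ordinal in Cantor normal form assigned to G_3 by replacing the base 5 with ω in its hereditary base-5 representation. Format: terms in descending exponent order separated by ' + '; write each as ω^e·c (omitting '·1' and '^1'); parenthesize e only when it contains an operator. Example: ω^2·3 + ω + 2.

ω^ω·2 + ω^2·2 + ω·2

[0] 8 ≡ 2^(2 + 1) (base 2). Lift 3: 81. −1: 80.
[1] 80 ≡ 2·3^3 + 2·3^2 + 2·3 + 2 (base 3). Lift 4: 554. −1: 553.
[2] 553 ≡ 2·4^4 + 2·4^2 + 2·4 + 1 (base 4). Lift 5: 6311. −1: 6310.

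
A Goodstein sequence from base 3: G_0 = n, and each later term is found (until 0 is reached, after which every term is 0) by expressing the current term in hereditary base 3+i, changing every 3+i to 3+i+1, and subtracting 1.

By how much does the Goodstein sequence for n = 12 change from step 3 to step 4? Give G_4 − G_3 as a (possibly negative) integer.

12

base 3: 12 = 3^2 + 3; at 4: 4^2 + 4 = 20; next = 19
base 4: 19 = 4^2 + 3; at 5: 5^2 + 3 = 28; next = 27
base 5: 27 = 5^2 + 2; at 6: 6^2 + 2 = 38; next = 37
base 6: 37 = 6^2 + 1; at 7: 7^2 + 1 = 50; next = 49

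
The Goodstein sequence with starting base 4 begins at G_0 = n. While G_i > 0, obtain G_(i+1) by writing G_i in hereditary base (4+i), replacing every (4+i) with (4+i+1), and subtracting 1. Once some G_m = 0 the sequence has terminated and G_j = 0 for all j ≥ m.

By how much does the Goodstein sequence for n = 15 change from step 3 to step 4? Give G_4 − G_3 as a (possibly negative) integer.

base 4: 15 = 3·4 + 3; at 5: 3·5 + 3 = 18; next = 17
base 5: 17 = 3·5 + 2; at 6: 3·6 + 2 = 20; next = 19
base 6: 19 = 3·6 + 1; at 7: 3·7 + 1 = 22; next = 21
base 7: 21 = 3·7; at 8: 3·8 = 24; next = 23

2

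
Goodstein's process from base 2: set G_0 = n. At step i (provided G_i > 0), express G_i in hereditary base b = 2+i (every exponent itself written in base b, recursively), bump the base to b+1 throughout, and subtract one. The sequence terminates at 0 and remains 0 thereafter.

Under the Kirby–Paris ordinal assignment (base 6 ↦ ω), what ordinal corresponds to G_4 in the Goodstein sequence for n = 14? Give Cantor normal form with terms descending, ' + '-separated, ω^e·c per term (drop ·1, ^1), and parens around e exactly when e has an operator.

ω^(ω + 1) + ω^5·5 + ω^4·5 + ω^3·5 + ω^2·5 + ω·5 + 5

G_0 = 14. HB_2(14) = 2^(2 + 1) + 2^2 + 2. Bump = 111. G_1 = 110.
G_1 = 110. HB_3(110) = 3^(3 + 1) + 3^3 + 2. Bump = 1282. G_2 = 1281.
G_2 = 1281. HB_4(1281) = 4^(4 + 1) + 4^4 + 1. Bump = 18751. G_3 = 18750.
G_3 = 18750. HB_5(18750) = 5^(5 + 1) + 5^5. Bump = 326592. G_4 = 326591.
G_4 = 326591. HB_6(326591) = 6^(6 + 1) + 5·6^5 + 5·6^4 + 5·6^3 + 5·6^2 + 5·6 + 5. Bump = 5862841. G_5 = 5862840.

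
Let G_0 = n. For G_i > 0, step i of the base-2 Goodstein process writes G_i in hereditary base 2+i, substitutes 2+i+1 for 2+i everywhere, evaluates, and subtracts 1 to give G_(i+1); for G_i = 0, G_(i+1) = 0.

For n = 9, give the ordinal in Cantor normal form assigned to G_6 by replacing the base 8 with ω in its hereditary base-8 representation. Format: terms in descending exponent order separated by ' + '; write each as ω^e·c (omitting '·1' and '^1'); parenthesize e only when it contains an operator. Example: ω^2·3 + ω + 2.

ω^ω·3 + ω^3·3 + ω^2·3 + ω·2 + 7

step 0: 9 = 2^(2 + 1) + 1; sub 3 for 2: 3^(3 + 1) + 1; = 82; G_1 = 82−1 = 81
step 1: 81 = 3^(3 + 1); sub 4 for 3: 4^(4 + 1); = 1024; G_2 = 1024−1 = 1023
step 2: 1023 = 3·4^4 + 3·4^3 + 3·4^2 + 3·4 + 3; sub 5 for 4: 3·5^5 + 3·5^3 + 3·5^2 + 3·5 + 3; = 9843; G_3 = 9843−1 = 9842
step 3: 9842 = 3·5^5 + 3·5^3 + 3·5^2 + 3·5 + 2; sub 6 for 5: 3·6^6 + 3·6^3 + 3·6^2 + 3·6 + 2; = 140744; G_4 = 140744−1 = 140743
step 4: 140743 = 3·6^6 + 3·6^3 + 3·6^2 + 3·6 + 1; sub 7 for 6: 3·7^7 + 3·7^3 + 3·7^2 + 3·7 + 1; = 2471827; G_5 = 2471827−1 = 2471826
step 5: 2471826 = 3·7^7 + 3·7^3 + 3·7^2 + 3·7; sub 8 for 7: 3·8^8 + 3·8^3 + 3·8^2 + 3·8; = 50333400; G_6 = 50333400−1 = 50333399
step 6: 50333399 = 3·8^8 + 3·8^3 + 3·8^2 + 2·8 + 7; sub 9 for 8: 3·9^9 + 3·9^3 + 3·9^2 + 2·9 + 7; = 1162263922; G_7 = 1162263922−1 = 1162263921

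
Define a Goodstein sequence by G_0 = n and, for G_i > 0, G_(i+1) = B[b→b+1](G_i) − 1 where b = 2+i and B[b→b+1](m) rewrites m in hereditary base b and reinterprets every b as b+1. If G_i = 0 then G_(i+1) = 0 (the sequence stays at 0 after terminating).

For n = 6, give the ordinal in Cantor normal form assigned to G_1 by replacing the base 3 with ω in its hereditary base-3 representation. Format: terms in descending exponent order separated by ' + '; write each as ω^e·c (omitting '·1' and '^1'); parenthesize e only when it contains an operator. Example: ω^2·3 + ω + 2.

ω^ω + 2

i=0: 6 = 2^2 + 2 (b=2); 2→3: 3^3 + 3 = 30; 30−1 = 29
i=1: 29 = 3^3 + 2 (b=3); 3→4: 4^4 + 2 = 258; 258−1 = 257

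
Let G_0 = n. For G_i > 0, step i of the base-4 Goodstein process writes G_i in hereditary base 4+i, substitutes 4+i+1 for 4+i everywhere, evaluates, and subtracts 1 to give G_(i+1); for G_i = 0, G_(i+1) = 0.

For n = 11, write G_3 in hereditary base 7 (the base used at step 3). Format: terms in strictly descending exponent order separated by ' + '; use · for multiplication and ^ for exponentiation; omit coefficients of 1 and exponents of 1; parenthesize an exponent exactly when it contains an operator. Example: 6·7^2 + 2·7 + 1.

11 —HB4→ 2·4 + 3 —bump→ 2·5 + 3 = 13 —(−1)→ 12
12 —HB5→ 2·5 + 2 —bump→ 2·6 + 2 = 14 —(−1)→ 13
13 —HB6→ 2·6 + 1 —bump→ 2·7 + 1 = 15 —(−1)→ 14
14 —HB7→ 2·7 —bump→ 2·8 = 16 —(−1)→ 15

2·7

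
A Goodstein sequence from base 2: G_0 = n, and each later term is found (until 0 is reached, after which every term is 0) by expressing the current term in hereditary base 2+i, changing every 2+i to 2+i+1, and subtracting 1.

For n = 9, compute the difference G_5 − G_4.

(0) 9|_2 = 2^(2 + 1) + 1 ↦ 3^(3 + 1) + 1|_3 = 82 ⇒ 81
(1) 81|_3 = 3^(3 + 1) ↦ 4^(4 + 1)|_4 = 1024 ⇒ 1023
(2) 1023|_4 = 3·4^4 + 3·4^3 + 3·4^2 + 3·4 + 3 ↦ 3·5^5 + 3·5^3 + 3·5^2 + 3·5 + 3|_5 = 9843 ⇒ 9842
(3) 9842|_5 = 3·5^5 + 3·5^3 + 3·5^2 + 3·5 + 2 ↦ 3·6^6 + 3·6^3 + 3·6^2 + 3·6 + 2|_6 = 140744 ⇒ 140743
(4) 140743|_6 = 3·6^6 + 3·6^3 + 3·6^2 + 3·6 + 1 ↦ 3·7^7 + 3·7^3 + 3·7^2 + 3·7 + 1|_7 = 2471827 ⇒ 2471826

2331083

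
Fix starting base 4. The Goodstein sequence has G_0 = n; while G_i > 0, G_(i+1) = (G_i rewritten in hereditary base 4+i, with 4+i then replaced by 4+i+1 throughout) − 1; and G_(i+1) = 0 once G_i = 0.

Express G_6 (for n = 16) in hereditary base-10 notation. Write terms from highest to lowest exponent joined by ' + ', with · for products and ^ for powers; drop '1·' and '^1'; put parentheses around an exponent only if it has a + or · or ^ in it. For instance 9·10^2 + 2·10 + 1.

3·10 + 9

i=0: 16 = 4^2 (b=4); 4→5: 5^2 = 25; 25−1 = 24
i=1: 24 = 4·5 + 4 (b=5); 5→6: 4·6 + 4 = 28; 28−1 = 27
i=2: 27 = 4·6 + 3 (b=6); 6→7: 4·7 + 3 = 31; 31−1 = 30
i=3: 30 = 4·7 + 2 (b=7); 7→8: 4·8 + 2 = 34; 34−1 = 33
i=4: 33 = 4·8 + 1 (b=8); 8→9: 4·9 + 1 = 37; 37−1 = 36
i=5: 36 = 4·9 (b=9); 9→10: 4·10 = 40; 40−1 = 39
i=6: 39 = 3·10 + 9 (b=10); 10→11: 3·11 + 9 = 42; 42−1 = 41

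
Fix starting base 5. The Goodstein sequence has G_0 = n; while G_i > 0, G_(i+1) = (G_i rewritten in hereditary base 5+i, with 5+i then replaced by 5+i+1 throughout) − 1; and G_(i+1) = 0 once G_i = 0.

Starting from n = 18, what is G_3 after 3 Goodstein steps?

[0] 18 ≡ 3·5 + 3 (base 5). Lift 6: 21. −1: 20.
[1] 20 ≡ 3·6 + 2 (base 6). Lift 7: 23. −1: 22.
[2] 22 ≡ 3·7 + 1 (base 7). Lift 8: 25. −1: 24.
[3] 24 ≡ 3·8 (base 8). Lift 9: 27. −1: 26.

24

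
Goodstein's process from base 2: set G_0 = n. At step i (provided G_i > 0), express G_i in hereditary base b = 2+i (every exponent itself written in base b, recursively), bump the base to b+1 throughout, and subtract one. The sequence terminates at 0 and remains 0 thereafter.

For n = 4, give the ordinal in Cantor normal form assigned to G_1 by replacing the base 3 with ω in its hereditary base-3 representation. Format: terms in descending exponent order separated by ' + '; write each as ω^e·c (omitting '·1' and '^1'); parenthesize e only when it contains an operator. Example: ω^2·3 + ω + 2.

[0] 4 ≡ 2^2 (base 2). Lift 3: 27. −1: 26.
[1] 26 ≡ 2·3^2 + 2·3 + 2 (base 3). Lift 4: 42. −1: 41.

ω^2·2 + ω·2 + 2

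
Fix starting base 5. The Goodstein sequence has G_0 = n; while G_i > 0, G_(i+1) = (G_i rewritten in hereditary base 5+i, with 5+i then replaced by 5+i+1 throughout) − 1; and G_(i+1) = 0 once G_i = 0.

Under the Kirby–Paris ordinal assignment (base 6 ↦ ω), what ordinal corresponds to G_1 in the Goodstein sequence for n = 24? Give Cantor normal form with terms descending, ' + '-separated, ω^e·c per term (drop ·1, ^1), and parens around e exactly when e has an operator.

24 —HB5→ 4·5 + 4 —bump→ 4·6 + 4 = 28 —(−1)→ 27
27 —HB6→ 4·6 + 3 —bump→ 4·7 + 3 = 31 —(−1)→ 30

ω·4 + 3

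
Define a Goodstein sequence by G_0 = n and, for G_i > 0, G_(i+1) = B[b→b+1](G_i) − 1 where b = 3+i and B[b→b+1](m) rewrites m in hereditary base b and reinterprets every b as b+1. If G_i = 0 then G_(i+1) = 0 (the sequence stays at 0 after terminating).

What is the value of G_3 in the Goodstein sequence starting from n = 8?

11

G_0=8  [base 3] 2·3 + 2  →[3↦4]→  2·4 + 2 = 10  −1 ⇒ G_1=9
G_1=9  [base 4] 2·4 + 1  →[4↦5]→  2·5 + 1 = 11  −1 ⇒ G_2=10
G_2=10  [base 5] 2·5  →[5↦6]→  2·6 = 12  −1 ⇒ G_3=11
G_3=11  [base 6] 6 + 5  →[6↦7]→  7 + 5 = 12  −1 ⇒ G_4=11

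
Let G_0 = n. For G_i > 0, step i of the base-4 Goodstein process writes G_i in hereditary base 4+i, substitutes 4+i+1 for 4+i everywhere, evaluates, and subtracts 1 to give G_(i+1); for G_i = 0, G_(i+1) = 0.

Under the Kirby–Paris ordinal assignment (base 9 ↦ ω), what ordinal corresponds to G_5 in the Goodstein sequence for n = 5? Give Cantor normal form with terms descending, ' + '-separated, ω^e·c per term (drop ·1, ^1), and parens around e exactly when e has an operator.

2

G_0 = 5. HB_4(5) = 4 + 1. Bump = 6. G_1 = 5.
G_1 = 5. HB_5(5) = 5. Bump = 6. G_2 = 5.
G_2 = 5. HB_6(5) = 5. Bump = 5. G_3 = 4.
G_3 = 4. HB_7(4) = 4. Bump = 4. G_4 = 3.
G_4 = 3. HB_8(3) = 3. Bump = 3. G_5 = 2.
G_5 = 2. HB_9(2) = 2. Bump = 2. G_6 = 1.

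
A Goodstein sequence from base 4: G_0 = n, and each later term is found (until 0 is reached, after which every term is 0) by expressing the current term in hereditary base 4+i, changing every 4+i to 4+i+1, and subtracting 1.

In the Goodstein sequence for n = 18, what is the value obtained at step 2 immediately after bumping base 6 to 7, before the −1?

49

i=0: 18 = 4^2 + 2 (b=4); 4→5: 5^2 + 2 = 27; 27−1 = 26
i=1: 26 = 5^2 + 1 (b=5); 5→6: 6^2 + 1 = 37; 37−1 = 36
i=2: 36 = 6^2 (b=6); 6→7: 7^2 = 49; 49−1 = 48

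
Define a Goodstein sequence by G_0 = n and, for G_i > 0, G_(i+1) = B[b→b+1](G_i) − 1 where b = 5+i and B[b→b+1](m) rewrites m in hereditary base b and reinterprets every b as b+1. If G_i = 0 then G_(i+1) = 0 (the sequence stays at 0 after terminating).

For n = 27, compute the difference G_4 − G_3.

(0) 27|_5 = 5^2 + 2 ↦ 6^2 + 2|_6 = 38 ⇒ 37
(1) 37|_6 = 6^2 + 1 ↦ 7^2 + 1|_7 = 50 ⇒ 49
(2) 49|_7 = 7^2 ↦ 8^2|_8 = 64 ⇒ 63
(3) 63|_8 = 7·8 + 7 ↦ 7·9 + 7|_9 = 70 ⇒ 69

6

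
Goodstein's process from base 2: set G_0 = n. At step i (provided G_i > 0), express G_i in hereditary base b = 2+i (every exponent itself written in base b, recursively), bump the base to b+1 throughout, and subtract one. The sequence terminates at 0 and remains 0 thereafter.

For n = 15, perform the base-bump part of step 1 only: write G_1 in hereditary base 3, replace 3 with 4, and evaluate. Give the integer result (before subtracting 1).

1284

G_0 = 15. HB_2(15) = 2^(2 + 1) + 2^2 + 2 + 1. Bump = 112. G_1 = 111.
G_1 = 111. HB_3(111) = 3^(3 + 1) + 3^3 + 3. Bump = 1284. G_2 = 1283.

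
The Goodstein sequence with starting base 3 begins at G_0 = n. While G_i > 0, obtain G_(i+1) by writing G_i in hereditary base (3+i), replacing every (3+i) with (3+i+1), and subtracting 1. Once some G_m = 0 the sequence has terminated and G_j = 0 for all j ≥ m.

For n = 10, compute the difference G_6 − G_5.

3

base 3: 10 = 3^2 + 1; at 4: 4^2 + 1 = 17; next = 16
base 4: 16 = 4^2; at 5: 5^2 = 25; next = 24
base 5: 24 = 4·5 + 4; at 6: 4·6 + 4 = 28; next = 27
base 6: 27 = 4·6 + 3; at 7: 4·7 + 3 = 31; next = 30
base 7: 30 = 4·7 + 2; at 8: 4·8 + 2 = 34; next = 33
base 8: 33 = 4·8 + 1; at 9: 4·9 + 1 = 37; next = 36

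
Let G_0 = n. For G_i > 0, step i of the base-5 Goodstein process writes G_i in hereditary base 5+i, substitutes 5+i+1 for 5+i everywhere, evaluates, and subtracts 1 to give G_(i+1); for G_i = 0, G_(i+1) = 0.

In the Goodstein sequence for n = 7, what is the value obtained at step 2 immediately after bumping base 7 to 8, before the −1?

step 0: 7 = 5 + 2; sub 6 for 5: 6 + 2; = 8; G_1 = 8−1 = 7
step 1: 7 = 6 + 1; sub 7 for 6: 7 + 1; = 8; G_2 = 8−1 = 7
step 2: 7 = 7; sub 8 for 7: 8; = 8; G_3 = 8−1 = 7

8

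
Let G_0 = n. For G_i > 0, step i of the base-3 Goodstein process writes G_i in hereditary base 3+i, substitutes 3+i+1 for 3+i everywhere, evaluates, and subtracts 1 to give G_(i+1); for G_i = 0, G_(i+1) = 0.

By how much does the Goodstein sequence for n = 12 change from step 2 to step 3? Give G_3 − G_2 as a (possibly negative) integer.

10

12 —HB3→ 3^2 + 3 —bump→ 4^2 + 4 = 20 —(−1)→ 19
19 —HB4→ 4^2 + 3 —bump→ 5^2 + 3 = 28 —(−1)→ 27
27 —HB5→ 5^2 + 2 —bump→ 6^2 + 2 = 38 —(−1)→ 37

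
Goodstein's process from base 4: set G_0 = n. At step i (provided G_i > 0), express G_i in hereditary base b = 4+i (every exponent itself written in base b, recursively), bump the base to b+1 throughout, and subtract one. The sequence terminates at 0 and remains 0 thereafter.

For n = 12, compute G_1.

G_0=12  [base 4] 3·4  →[4↦5]→  3·5 = 15  −1 ⇒ G_1=14
G_1=14  [base 5] 2·5 + 4  →[5↦6]→  2·6 + 4 = 16  −1 ⇒ G_2=15

14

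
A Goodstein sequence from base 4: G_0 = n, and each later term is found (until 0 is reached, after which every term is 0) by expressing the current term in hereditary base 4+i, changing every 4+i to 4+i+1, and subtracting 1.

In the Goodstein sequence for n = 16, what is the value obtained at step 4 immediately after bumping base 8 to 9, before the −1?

base 4: 16 = 4^2; at 5: 5^2 = 25; next = 24
base 5: 24 = 4·5 + 4; at 6: 4·6 + 4 = 28; next = 27
base 6: 27 = 4·6 + 3; at 7: 4·7 + 3 = 31; next = 30
base 7: 30 = 4·7 + 2; at 8: 4·8 + 2 = 34; next = 33
base 8: 33 = 4·8 + 1; at 9: 4·9 + 1 = 37; next = 36

37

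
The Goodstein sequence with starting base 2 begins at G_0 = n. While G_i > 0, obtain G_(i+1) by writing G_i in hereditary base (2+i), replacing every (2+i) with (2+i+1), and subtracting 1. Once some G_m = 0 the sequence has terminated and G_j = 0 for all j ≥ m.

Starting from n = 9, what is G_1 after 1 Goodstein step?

81

G_0 = 9. HB_2(9) = 2^(2 + 1) + 1. Bump = 82. G_1 = 81.
G_1 = 81. HB_3(81) = 3^(3 + 1). Bump = 1024. G_2 = 1023.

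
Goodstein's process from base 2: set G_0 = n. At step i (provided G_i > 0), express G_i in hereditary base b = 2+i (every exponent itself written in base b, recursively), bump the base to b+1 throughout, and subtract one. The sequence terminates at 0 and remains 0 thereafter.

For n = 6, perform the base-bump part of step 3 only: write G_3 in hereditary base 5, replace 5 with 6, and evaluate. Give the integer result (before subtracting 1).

46656

step 0: 6 = 2^2 + 2; sub 3 for 2: 3^3 + 3; = 30; G_1 = 30−1 = 29
step 1: 29 = 3^3 + 2; sub 4 for 3: 4^4 + 2; = 258; G_2 = 258−1 = 257
step 2: 257 = 4^4 + 1; sub 5 for 4: 5^5 + 1; = 3126; G_3 = 3126−1 = 3125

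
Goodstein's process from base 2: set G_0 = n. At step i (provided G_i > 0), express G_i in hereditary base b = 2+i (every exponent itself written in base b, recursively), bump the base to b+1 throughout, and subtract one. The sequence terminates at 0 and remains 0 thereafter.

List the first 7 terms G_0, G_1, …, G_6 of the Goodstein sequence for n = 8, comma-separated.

8, 80, 553, 6310, 93395, 1647195, 33554571

[0] 8 ≡ 2^(2 + 1) (base 2). Lift 3: 81. −1: 80.
[1] 80 ≡ 2·3^3 + 2·3^2 + 2·3 + 2 (base 3). Lift 4: 554. −1: 553.
[2] 553 ≡ 2·4^4 + 2·4^2 + 2·4 + 1 (base 4). Lift 5: 6311. −1: 6310.
[3] 6310 ≡ 2·5^5 + 2·5^2 + 2·5 (base 5). Lift 6: 93396. −1: 93395.
[4] 93395 ≡ 2·6^6 + 2·6^2 + 6 + 5 (base 6). Lift 7: 1647196. −1: 1647195.
[5] 1647195 ≡ 2·7^7 + 2·7^2 + 7 + 4 (base 7). Lift 8: 33554572. −1: 33554571.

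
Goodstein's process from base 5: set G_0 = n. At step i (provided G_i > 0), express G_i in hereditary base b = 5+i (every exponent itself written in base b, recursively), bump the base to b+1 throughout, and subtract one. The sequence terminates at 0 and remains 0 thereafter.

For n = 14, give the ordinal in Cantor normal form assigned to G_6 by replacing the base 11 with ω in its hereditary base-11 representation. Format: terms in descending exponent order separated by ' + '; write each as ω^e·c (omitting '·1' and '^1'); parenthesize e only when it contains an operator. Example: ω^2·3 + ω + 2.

ω + 8

step 0: 14 = 2·5 + 4; sub 6 for 5: 2·6 + 4; = 16; G_1 = 16−1 = 15
step 1: 15 = 2·6 + 3; sub 7 for 6: 2·7 + 3; = 17; G_2 = 17−1 = 16
step 2: 16 = 2·7 + 2; sub 8 for 7: 2·8 + 2; = 18; G_3 = 18−1 = 17
step 3: 17 = 2·8 + 1; sub 9 for 8: 2·9 + 1; = 19; G_4 = 19−1 = 18
step 4: 18 = 2·9; sub 10 for 9: 2·10; = 20; G_5 = 20−1 = 19
step 5: 19 = 10 + 9; sub 11 for 10: 11 + 9; = 20; G_6 = 20−1 = 19
step 6: 19 = 11 + 8; sub 12 for 11: 12 + 8; = 20; G_7 = 20−1 = 19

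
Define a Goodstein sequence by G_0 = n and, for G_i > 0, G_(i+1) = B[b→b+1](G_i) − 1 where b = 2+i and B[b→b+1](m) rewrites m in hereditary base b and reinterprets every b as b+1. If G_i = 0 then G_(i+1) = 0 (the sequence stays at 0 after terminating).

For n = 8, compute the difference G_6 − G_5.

i=0: 8 = 2^(2 + 1) (b=2); 2→3: 3^(3 + 1) = 81; 81−1 = 80
i=1: 80 = 2·3^3 + 2·3^2 + 2·3 + 2 (b=3); 3→4: 2·4^4 + 2·4^2 + 2·4 + 2 = 554; 554−1 = 553
i=2: 553 = 2·4^4 + 2·4^2 + 2·4 + 1 (b=4); 4→5: 2·5^5 + 2·5^2 + 2·5 + 1 = 6311; 6311−1 = 6310
i=3: 6310 = 2·5^5 + 2·5^2 + 2·5 (b=5); 5→6: 2·6^6 + 2·6^2 + 2·6 = 93396; 93396−1 = 93395
i=4: 93395 = 2·6^6 + 2·6^2 + 6 + 5 (b=6); 6→7: 2·7^7 + 2·7^2 + 7 + 5 = 1647196; 1647196−1 = 1647195
i=5: 1647195 = 2·7^7 + 2·7^2 + 7 + 4 (b=7); 7→8: 2·8^8 + 2·8^2 + 8 + 4 = 33554572; 33554572−1 = 33554571

31907376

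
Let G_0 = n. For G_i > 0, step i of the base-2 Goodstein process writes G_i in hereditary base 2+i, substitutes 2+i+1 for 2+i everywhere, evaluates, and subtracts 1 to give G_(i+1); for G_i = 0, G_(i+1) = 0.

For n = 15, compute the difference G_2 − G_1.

1172

[0] 15 ≡ 2^(2 + 1) + 2^2 + 2 + 1 (base 2). Lift 3: 112. −1: 111.
[1] 111 ≡ 3^(3 + 1) + 3^3 + 3 (base 3). Lift 4: 1284. −1: 1283.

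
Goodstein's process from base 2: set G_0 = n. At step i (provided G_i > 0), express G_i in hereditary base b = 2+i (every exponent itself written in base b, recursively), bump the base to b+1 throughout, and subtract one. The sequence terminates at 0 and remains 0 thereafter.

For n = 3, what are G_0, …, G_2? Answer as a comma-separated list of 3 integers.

3, 3, 3

(0) 3|_2 = 2 + 1 ↦ 3 + 1|_3 = 4 ⇒ 3
(1) 3|_3 = 3 ↦ 4|_4 = 4 ⇒ 3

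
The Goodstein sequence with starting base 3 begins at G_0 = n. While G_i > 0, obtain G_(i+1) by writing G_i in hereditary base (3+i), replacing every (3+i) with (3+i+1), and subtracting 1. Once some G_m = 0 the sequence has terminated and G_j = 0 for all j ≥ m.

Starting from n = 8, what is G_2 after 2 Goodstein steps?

10

[0] 8 ≡ 2·3 + 2 (base 3). Lift 4: 10. −1: 9.
[1] 9 ≡ 2·4 + 1 (base 4). Lift 5: 11. −1: 10.
[2] 10 ≡ 2·5 (base 5). Lift 6: 12. −1: 11.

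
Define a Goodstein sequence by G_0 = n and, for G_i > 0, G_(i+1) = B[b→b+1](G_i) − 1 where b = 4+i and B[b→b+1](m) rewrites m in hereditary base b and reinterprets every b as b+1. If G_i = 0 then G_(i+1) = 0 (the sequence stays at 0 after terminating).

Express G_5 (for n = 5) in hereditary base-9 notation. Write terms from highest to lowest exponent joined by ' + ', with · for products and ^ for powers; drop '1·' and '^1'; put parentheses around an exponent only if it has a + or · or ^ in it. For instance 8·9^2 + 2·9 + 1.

2

G_0 = 5. HB_4(5) = 4 + 1. Bump = 6. G_1 = 5.
G_1 = 5. HB_5(5) = 5. Bump = 6. G_2 = 5.
G_2 = 5. HB_6(5) = 5. Bump = 5. G_3 = 4.
G_3 = 4. HB_7(4) = 4. Bump = 4. G_4 = 3.
G_4 = 3. HB_8(3) = 3. Bump = 3. G_5 = 2.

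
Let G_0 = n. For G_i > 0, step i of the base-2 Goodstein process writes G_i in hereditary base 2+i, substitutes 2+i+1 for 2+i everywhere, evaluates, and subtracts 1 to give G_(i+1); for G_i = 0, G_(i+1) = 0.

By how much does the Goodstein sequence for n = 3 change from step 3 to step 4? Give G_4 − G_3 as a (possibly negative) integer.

G_0=3  [base 2] 2 + 1  →[2↦3]→  3 + 1 = 4  −1 ⇒ G_1=3
G_1=3  [base 3] 3  →[3↦4]→  4 = 4  −1 ⇒ G_2=3
G_2=3  [base 4] 3  →[4↦5]→  3 = 3  −1 ⇒ G_3=2
G_3=2  [base 5] 2  →[5↦6]→  2 = 2  −1 ⇒ G_4=1

-1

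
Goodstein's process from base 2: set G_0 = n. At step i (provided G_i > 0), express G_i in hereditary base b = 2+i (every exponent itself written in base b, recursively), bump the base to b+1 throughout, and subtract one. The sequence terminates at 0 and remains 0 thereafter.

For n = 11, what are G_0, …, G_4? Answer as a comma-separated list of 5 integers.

11, 84, 1027, 15627, 279937

(0) 11|_2 = 2^(2 + 1) + 2 + 1 ↦ 3^(3 + 1) + 3 + 1|_3 = 85 ⇒ 84
(1) 84|_3 = 3^(3 + 1) + 3 ↦ 4^(4 + 1) + 4|_4 = 1028 ⇒ 1027
(2) 1027|_4 = 4^(4 + 1) + 3 ↦ 5^(5 + 1) + 3|_5 = 15628 ⇒ 15627
(3) 15627|_5 = 5^(5 + 1) + 2 ↦ 6^(6 + 1) + 2|_6 = 279938 ⇒ 279937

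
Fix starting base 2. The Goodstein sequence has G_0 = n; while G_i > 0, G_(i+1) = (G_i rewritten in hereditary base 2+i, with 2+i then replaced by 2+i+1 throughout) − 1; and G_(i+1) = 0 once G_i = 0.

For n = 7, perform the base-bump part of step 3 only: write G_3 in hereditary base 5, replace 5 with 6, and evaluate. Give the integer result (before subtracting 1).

step 0: 7 = 2^2 + 2 + 1; sub 3 for 2: 3^3 + 3 + 1; = 31; G_1 = 31−1 = 30
step 1: 30 = 3^3 + 3; sub 4 for 3: 4^4 + 4; = 260; G_2 = 260−1 = 259
step 2: 259 = 4^4 + 3; sub 5 for 4: 5^5 + 3; = 3128; G_3 = 3128−1 = 3127
step 3: 3127 = 5^5 + 2; sub 6 for 5: 6^6 + 2; = 46658; G_4 = 46658−1 = 46657

46658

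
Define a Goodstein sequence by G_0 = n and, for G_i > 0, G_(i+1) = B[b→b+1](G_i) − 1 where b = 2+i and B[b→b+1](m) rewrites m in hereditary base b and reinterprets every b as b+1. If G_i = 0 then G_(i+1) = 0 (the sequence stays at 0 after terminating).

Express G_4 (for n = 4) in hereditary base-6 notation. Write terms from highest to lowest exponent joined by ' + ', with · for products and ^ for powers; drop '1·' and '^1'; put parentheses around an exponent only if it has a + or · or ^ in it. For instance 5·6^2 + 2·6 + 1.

2·6^2 + 6 + 5

i=0: 4 = 2^2 (b=2); 2→3: 3^3 = 27; 27−1 = 26
i=1: 26 = 2·3^2 + 2·3 + 2 (b=3); 3→4: 2·4^2 + 2·4 + 2 = 42; 42−1 = 41
i=2: 41 = 2·4^2 + 2·4 + 1 (b=4); 4→5: 2·5^2 + 2·5 + 1 = 61; 61−1 = 60
i=3: 60 = 2·5^2 + 2·5 (b=5); 5→6: 2·6^2 + 2·6 = 84; 84−1 = 83
i=4: 83 = 2·6^2 + 6 + 5 (b=6); 6→7: 2·7^2 + 7 + 5 = 110; 110−1 = 109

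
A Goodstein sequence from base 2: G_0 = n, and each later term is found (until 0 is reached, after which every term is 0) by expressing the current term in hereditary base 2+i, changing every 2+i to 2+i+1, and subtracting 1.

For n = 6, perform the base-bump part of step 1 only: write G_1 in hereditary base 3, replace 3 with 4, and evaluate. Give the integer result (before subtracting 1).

258

base 2: 6 = 2^2 + 2; at 3: 3^3 + 3 = 30; next = 29
base 3: 29 = 3^3 + 2; at 4: 4^4 + 2 = 258; next = 257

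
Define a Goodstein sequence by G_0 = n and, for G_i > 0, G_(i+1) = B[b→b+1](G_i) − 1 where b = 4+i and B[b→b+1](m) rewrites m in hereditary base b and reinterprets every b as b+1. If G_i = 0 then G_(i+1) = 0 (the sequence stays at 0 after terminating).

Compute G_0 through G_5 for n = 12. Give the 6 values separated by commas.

step 0: 12 = 3·4; sub 5 for 4: 3·5; = 15; G_1 = 15−1 = 14
step 1: 14 = 2·5 + 4; sub 6 for 5: 2·6 + 4; = 16; G_2 = 16−1 = 15
step 2: 15 = 2·6 + 3; sub 7 for 6: 2·7 + 3; = 17; G_3 = 17−1 = 16
step 3: 16 = 2·7 + 2; sub 8 for 7: 2·8 + 2; = 18; G_4 = 18−1 = 17
step 4: 17 = 2·8 + 1; sub 9 for 8: 2·9 + 1; = 19; G_5 = 19−1 = 18

12, 14, 15, 16, 17, 18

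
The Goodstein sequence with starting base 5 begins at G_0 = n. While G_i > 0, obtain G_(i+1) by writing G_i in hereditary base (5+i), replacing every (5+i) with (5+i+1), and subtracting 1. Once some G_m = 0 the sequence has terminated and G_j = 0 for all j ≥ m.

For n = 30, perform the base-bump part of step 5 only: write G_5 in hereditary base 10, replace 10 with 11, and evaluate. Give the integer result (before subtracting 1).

122

step 0: 30 = 5^2 + 5; sub 6 for 5: 6^2 + 6; = 42; G_1 = 42−1 = 41
step 1: 41 = 6^2 + 5; sub 7 for 6: 7^2 + 5; = 54; G_2 = 54−1 = 53
step 2: 53 = 7^2 + 4; sub 8 for 7: 8^2 + 4; = 68; G_3 = 68−1 = 67
step 3: 67 = 8^2 + 3; sub 9 for 8: 9^2 + 3; = 84; G_4 = 84−1 = 83
step 4: 83 = 9^2 + 2; sub 10 for 9: 10^2 + 2; = 102; G_5 = 102−1 = 101
step 5: 101 = 10^2 + 1; sub 11 for 10: 11^2 + 1; = 122; G_6 = 122−1 = 121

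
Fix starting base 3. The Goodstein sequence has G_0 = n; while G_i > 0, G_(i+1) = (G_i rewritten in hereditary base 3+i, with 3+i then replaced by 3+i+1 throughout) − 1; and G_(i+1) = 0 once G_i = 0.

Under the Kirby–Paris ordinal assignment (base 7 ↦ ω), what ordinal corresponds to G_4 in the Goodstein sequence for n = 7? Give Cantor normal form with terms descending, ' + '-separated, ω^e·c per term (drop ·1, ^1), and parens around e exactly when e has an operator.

ω + 2

base 3: 7 = 2·3 + 1; at 4: 2·4 + 1 = 9; next = 8
base 4: 8 = 2·4; at 5: 2·5 = 10; next = 9
base 5: 9 = 5 + 4; at 6: 6 + 4 = 10; next = 9
base 6: 9 = 6 + 3; at 7: 7 + 3 = 10; next = 9
base 7: 9 = 7 + 2; at 8: 8 + 2 = 10; next = 9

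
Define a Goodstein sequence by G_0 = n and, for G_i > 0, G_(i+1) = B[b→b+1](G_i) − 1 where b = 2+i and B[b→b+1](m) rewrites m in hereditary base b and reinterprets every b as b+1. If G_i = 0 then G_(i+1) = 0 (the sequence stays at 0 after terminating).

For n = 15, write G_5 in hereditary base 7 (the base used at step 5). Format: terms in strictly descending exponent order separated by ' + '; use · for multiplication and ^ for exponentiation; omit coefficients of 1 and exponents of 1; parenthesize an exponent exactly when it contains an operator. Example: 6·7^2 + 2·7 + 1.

step 0: 15 = 2^(2 + 1) + 2^2 + 2 + 1; sub 3 for 2: 3^(3 + 1) + 3^3 + 3 + 1; = 112; G_1 = 112−1 = 111
step 1: 111 = 3^(3 + 1) + 3^3 + 3; sub 4 for 3: 4^(4 + 1) + 4^4 + 4; = 1284; G_2 = 1284−1 = 1283
step 2: 1283 = 4^(4 + 1) + 4^4 + 3; sub 5 for 4: 5^(5 + 1) + 5^5 + 3; = 18753; G_3 = 18753−1 = 18752
step 3: 18752 = 5^(5 + 1) + 5^5 + 2; sub 6 for 5: 6^(6 + 1) + 6^6 + 2; = 326594; G_4 = 326594−1 = 326593
step 4: 326593 = 6^(6 + 1) + 6^6 + 1; sub 7 for 6: 7^(7 + 1) + 7^7 + 1; = 6588345; G_5 = 6588345−1 = 6588344
step 5: 6588344 = 7^(7 + 1) + 7^7; sub 8 for 7: 8^(8 + 1) + 8^8; = 150994944; G_6 = 150994944−1 = 150994943

7^(7 + 1) + 7^7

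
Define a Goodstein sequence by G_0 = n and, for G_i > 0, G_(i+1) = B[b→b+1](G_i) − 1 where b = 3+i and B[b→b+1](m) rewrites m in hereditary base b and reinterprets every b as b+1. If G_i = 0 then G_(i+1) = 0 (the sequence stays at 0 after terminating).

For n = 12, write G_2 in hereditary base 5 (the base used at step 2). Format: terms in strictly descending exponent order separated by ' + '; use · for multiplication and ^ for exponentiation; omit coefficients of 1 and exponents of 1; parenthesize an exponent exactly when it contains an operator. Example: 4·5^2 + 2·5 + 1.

[0] 12 ≡ 3^2 + 3 (base 3). Lift 4: 20. −1: 19.
[1] 19 ≡ 4^2 + 3 (base 4). Lift 5: 28. −1: 27.
[2] 27 ≡ 5^2 + 2 (base 5). Lift 6: 38. −1: 37.

5^2 + 2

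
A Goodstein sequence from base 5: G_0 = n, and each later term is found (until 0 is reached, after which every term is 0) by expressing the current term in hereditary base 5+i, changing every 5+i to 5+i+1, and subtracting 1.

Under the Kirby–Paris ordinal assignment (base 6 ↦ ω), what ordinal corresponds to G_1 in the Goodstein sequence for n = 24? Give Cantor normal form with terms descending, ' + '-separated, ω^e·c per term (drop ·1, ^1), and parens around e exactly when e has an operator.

ω·4 + 3

i=0: 24 = 4·5 + 4 (b=5); 5→6: 4·6 + 4 = 28; 28−1 = 27
i=1: 27 = 4·6 + 3 (b=6); 6→7: 4·7 + 3 = 31; 31−1 = 30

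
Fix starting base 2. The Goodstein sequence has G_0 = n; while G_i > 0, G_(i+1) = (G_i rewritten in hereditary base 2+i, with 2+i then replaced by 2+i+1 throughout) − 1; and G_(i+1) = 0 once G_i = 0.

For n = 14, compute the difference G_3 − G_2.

17469

G_0=14  [base 2] 2^(2 + 1) + 2^2 + 2  →[2↦3]→  3^(3 + 1) + 3^3 + 3 = 111  −1 ⇒ G_1=110
G_1=110  [base 3] 3^(3 + 1) + 3^3 + 2  →[3↦4]→  4^(4 + 1) + 4^4 + 2 = 1282  −1 ⇒ G_2=1281
G_2=1281  [base 4] 4^(4 + 1) + 4^4 + 1  →[4↦5]→  5^(5 + 1) + 5^5 + 1 = 18751  −1 ⇒ G_3=18750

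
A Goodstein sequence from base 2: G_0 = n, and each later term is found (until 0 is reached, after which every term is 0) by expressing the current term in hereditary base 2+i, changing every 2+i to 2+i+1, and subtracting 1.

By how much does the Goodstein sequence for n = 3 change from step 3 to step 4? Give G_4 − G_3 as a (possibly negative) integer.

-1

[0] 3 ≡ 2 + 1 (base 2). Lift 3: 4. −1: 3.
[1] 3 ≡ 3 (base 3). Lift 4: 4. −1: 3.
[2] 3 ≡ 3 (base 4). Lift 5: 3. −1: 2.
[3] 2 ≡ 2 (base 5). Lift 6: 2. −1: 1.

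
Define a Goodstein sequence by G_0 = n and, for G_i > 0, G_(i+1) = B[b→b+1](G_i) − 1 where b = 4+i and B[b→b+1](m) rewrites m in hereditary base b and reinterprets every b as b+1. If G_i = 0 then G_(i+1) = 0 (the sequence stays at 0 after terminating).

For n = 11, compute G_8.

15

base 4: 11 = 2·4 + 3; at 5: 2·5 + 3 = 13; next = 12
base 5: 12 = 2·5 + 2; at 6: 2·6 + 2 = 14; next = 13
base 6: 13 = 2·6 + 1; at 7: 2·7 + 1 = 15; next = 14
base 7: 14 = 2·7; at 8: 2·8 = 16; next = 15
base 8: 15 = 8 + 7; at 9: 9 + 7 = 16; next = 15
base 9: 15 = 9 + 6; at 10: 10 + 6 = 16; next = 15
base 10: 15 = 10 + 5; at 11: 11 + 5 = 16; next = 15
base 11: 15 = 11 + 4; at 12: 12 + 4 = 16; next = 15
base 12: 15 = 12 + 3; at 13: 13 + 3 = 16; next = 15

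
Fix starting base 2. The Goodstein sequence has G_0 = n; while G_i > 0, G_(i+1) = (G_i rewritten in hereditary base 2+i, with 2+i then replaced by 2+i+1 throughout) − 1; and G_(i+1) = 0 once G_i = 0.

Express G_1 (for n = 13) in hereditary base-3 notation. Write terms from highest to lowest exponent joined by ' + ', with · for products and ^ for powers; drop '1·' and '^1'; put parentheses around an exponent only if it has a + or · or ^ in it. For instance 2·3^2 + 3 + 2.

[0] 13 ≡ 2^(2 + 1) + 2^2 + 1 (base 2). Lift 3: 109. −1: 108.
[1] 108 ≡ 3^(3 + 1) + 3^3 (base 3). Lift 4: 1280. −1: 1279.

3^(3 + 1) + 3^3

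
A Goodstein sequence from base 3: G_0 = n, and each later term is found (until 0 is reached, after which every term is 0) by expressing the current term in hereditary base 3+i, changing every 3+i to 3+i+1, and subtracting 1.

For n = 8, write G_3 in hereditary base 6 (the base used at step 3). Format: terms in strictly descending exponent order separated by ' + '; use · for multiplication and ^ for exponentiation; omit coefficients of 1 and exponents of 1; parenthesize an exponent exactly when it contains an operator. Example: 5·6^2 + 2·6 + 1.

[0] 8 ≡ 2·3 + 2 (base 3). Lift 4: 10. −1: 9.
[1] 9 ≡ 2·4 + 1 (base 4). Lift 5: 11. −1: 10.
[2] 10 ≡ 2·5 (base 5). Lift 6: 12. −1: 11.
[3] 11 ≡ 6 + 5 (base 6). Lift 7: 12. −1: 11.

6 + 5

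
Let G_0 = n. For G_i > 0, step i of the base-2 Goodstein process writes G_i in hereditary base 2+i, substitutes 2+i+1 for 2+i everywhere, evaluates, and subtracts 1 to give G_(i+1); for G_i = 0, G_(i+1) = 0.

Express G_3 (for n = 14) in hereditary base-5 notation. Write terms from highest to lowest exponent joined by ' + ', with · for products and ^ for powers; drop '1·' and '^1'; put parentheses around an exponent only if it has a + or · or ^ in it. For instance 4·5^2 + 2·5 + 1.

14 —HB2→ 2^(2 + 1) + 2^2 + 2 —bump→ 3^(3 + 1) + 3^3 + 3 = 111 —(−1)→ 110
110 —HB3→ 3^(3 + 1) + 3^3 + 2 —bump→ 4^(4 + 1) + 4^4 + 2 = 1282 —(−1)→ 1281
1281 —HB4→ 4^(4 + 1) + 4^4 + 1 —bump→ 5^(5 + 1) + 5^5 + 1 = 18751 —(−1)→ 18750
18750 —HB5→ 5^(5 + 1) + 5^5 —bump→ 6^(6 + 1) + 6^6 = 326592 —(−1)→ 326591

5^(5 + 1) + 5^5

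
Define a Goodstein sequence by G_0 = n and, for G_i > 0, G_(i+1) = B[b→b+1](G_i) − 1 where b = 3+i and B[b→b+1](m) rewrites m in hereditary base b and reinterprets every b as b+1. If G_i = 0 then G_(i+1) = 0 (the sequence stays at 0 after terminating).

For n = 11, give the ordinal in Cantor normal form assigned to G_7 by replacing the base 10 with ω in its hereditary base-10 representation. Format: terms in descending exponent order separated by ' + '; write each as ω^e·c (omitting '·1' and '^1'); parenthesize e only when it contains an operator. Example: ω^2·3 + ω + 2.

ω·5 + 1

G_0 = 11. HB_3(11) = 3^2 + 2. Bump = 18. G_1 = 17.
G_1 = 17. HB_4(17) = 4^2 + 1. Bump = 26. G_2 = 25.
G_2 = 25. HB_5(25) = 5^2. Bump = 36. G_3 = 35.
G_3 = 35. HB_6(35) = 5·6 + 5. Bump = 40. G_4 = 39.
G_4 = 39. HB_7(39) = 5·7 + 4. Bump = 44. G_5 = 43.
G_5 = 43. HB_8(43) = 5·8 + 3. Bump = 48. G_6 = 47.
G_6 = 47. HB_9(47) = 5·9 + 2. Bump = 52. G_7 = 51.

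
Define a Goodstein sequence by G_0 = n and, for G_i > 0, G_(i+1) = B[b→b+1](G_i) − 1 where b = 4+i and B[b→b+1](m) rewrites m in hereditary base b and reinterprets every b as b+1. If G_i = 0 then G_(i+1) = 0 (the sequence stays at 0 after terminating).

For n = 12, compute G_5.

[0] 12 ≡ 3·4 (base 4). Lift 5: 15. −1: 14.
[1] 14 ≡ 2·5 + 4 (base 5). Lift 6: 16. −1: 15.
[2] 15 ≡ 2·6 + 3 (base 6). Lift 7: 17. −1: 16.
[3] 16 ≡ 2·7 + 2 (base 7). Lift 8: 18. −1: 17.
[4] 17 ≡ 2·8 + 1 (base 8). Lift 9: 19. −1: 18.
[5] 18 ≡ 2·9 (base 9). Lift 10: 20. −1: 19.

18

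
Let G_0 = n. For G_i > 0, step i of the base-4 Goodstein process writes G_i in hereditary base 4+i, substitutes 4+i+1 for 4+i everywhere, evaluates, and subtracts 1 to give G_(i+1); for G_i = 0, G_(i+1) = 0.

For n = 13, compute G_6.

21

G_0 = 13. HB_4(13) = 3·4 + 1. Bump = 16. G_1 = 15.
G_1 = 15. HB_5(15) = 3·5. Bump = 18. G_2 = 17.
G_2 = 17. HB_6(17) = 2·6 + 5. Bump = 19. G_3 = 18.
G_3 = 18. HB_7(18) = 2·7 + 4. Bump = 20. G_4 = 19.
G_4 = 19. HB_8(19) = 2·8 + 3. Bump = 21. G_5 = 20.
G_5 = 20. HB_9(20) = 2·9 + 2. Bump = 22. G_6 = 21.
G_6 = 21. HB_10(21) = 2·10 + 1. Bump = 23. G_7 = 22.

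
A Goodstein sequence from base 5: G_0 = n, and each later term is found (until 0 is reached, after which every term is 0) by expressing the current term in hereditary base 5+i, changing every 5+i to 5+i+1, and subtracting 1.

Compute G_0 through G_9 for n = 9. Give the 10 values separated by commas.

9, 9, 9, 9, 9, 9, 8, 7, 6, 5

G_0 = 9. HB_5(9) = 5 + 4. Bump = 10. G_1 = 9.
G_1 = 9. HB_6(9) = 6 + 3. Bump = 10. G_2 = 9.
G_2 = 9. HB_7(9) = 7 + 2. Bump = 10. G_3 = 9.
G_3 = 9. HB_8(9) = 8 + 1. Bump = 10. G_4 = 9.
G_4 = 9. HB_9(9) = 9. Bump = 10. G_5 = 9.
G_5 = 9. HB_10(9) = 9. Bump = 9. G_6 = 8.
G_6 = 8. HB_11(8) = 8. Bump = 8. G_7 = 7.
G_7 = 7. HB_12(7) = 7. Bump = 7. G_8 = 6.
G_8 = 6. HB_13(6) = 6. Bump = 6. G_9 = 5.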